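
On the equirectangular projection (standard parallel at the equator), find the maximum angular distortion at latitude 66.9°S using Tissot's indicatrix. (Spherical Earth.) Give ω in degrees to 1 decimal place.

51.8°

For the equirectangular projection with φ₀ = 0 (plate carrée), h = 1 along meridians and k = sec φ along parallels.
At 66.9°: h = 1.000, k = 2.549; principal scales a = 2.549, b = 1.000.
sin(ω/2) = (a − b)/(a + b) = 1.549/3.549 = 0.4364, so ω = 2 arcsin(0.4364) ≈ 51.8°.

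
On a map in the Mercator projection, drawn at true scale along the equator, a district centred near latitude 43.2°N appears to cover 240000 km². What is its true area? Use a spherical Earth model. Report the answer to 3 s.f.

128000 km²

The Mercator projection is conformal; its linear scale factor is the same in every direction and equals sec φ = 1/cos φ.
Areal scale = k² = sec²φ = 1/cos²(43.2°) = 1/0.7290² = 1.882.
True area = apparent / (areal scale) = 240000 / 1.882 ≈ 128000 km².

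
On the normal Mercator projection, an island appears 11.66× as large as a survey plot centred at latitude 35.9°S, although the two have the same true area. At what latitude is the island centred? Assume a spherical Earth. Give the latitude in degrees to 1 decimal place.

76.3°

On Mercator, (apparent₁)/(apparent₂) = sec²φ₁ / sec²φ₂ when true areas are equal.
cos²φ₂ / cos²φ₁ = 11.66  ⇒  cos φ₁ = cos 35.9° / √11.66 = 0.8100/3.415 = 0.2372.
φ₁ = arccos(0.2372) ≈ 76.3°.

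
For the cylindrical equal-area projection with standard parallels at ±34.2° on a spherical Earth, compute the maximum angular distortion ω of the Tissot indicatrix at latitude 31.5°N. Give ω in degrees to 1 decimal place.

3.5°

A cylindrical equal-area projection with standard parallel φ₀ has meridian scale h = cos φ / cos φ₀ and parallel scale k = cos φ₀ / cos φ (so areas are preserved, h·k = 1).
At 31.5°: h = 1.031, k = 0.9700; principal scales a = 1.031, b = 0.9700.
sin(ω/2) = (a − b)/(a + b) = 0.06088/2.001 = 0.03043, so ω = 2 arcsin(0.03043) ≈ 3.5°.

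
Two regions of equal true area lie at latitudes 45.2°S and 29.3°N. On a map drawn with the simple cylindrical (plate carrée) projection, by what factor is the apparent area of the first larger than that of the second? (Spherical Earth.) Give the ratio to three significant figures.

1.24

In the plate carrée (x = Rλ, y = Rφ), meridians are true-scale (h = 1) and parallels are stretched by k = sec φ.
Areal scale at 45.2°: h·k = 1.000 × 1.419 = 1.419.
Areal scale at 29.3°: h·k = 1.000 × 1.147 = 1.147.
Ratio = 1.419/1.147 ≈ 1.24.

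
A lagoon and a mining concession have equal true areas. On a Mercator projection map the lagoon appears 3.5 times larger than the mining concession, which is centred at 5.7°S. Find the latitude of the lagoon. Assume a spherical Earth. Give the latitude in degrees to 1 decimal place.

Mercator areal scale is sec²φ, so apparent-area ratio = sec²φ₁ / sec²φ₂ = cos²φ₂ / cos²φ₁.
cos²φ₂ / cos²φ₁ = 3.5  ⇒  cos φ₁ = cos 5.7° / √3.5 = 0.9951/1.871 = 0.5319.
φ₁ = arccos(0.5319) ≈ 57.9°.

57.9°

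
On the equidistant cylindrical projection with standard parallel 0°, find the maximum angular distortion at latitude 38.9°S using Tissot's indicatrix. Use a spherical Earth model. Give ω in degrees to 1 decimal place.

14.3°

Plate carrée maps x = Rλ, y = Rφ. The meridian scale is h = 1 and the parallel scale is k = 1/cos φ = sec φ.
At 38.9°: h = 1.000, k = 1.285; principal scales a = 1.285, b = 1.000.
sin(ω/2) = (a − b)/(a + b) = 0.2849/2.285 = 0.1247, so ω = 2 arcsin(0.1247) ≈ 14.3°.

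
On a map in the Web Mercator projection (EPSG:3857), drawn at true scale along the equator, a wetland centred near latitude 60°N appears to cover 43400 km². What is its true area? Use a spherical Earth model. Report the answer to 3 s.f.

The Mercator projection is conformal; its linear scale factor is the same in every direction and equals sec φ = 1/cos φ.
Areal scale = k² = sec²φ = 1/cos²(60°) = 1/0.5000² = 4.000.
True area = apparent / (areal scale) = 43400 / 4.000 ≈ 10900 km².

10900 km²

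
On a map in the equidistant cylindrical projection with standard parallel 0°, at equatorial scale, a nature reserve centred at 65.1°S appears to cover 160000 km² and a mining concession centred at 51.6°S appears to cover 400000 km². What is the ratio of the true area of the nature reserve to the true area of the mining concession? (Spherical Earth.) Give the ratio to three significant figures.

0.271

Plate carrée has h = 1 and k = sec φ, giving areal scale sec φ; true area = (apparent area) · cos φ.
True area of nature reserve: 160000 × cos(65.1°) = 160000 × 0.4210 = 67370 km².
True area of mining concession: 400000 × cos(51.6°) = 400000 × 0.6211 = 248500 km².
Ratio = 67370 / 248500 ≈ 0.271.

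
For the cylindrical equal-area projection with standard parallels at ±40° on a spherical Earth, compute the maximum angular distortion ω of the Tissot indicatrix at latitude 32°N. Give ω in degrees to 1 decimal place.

Cylindrical equal-area (φ₀ = 40°): h = cos φ / cos 40° along meridians, k = cos 40° / cos φ along parallels; h·k = 1.
At 32°: h = 1.107, k = 0.9033; principal scales a = 1.107, b = 0.9033.
sin(ω/2) = (a − b)/(a + b) = 0.2037/2.010 = 0.1013, so ω = 2 arcsin(0.1013) ≈ 11.6°.

11.6°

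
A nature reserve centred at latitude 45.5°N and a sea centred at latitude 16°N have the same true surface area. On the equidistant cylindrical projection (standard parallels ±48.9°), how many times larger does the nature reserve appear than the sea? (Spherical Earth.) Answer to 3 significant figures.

The equidistant cylindrical projection with φ₀ = 48.9° has h = 1 (meridians true) and k = cos φ₀ / cos φ along parallels.
Areal scale at 45.5°: h·k = 1.000 × 0.9379 = 0.9379.
Areal scale at 16°: h·k = 1.000 × 0.6839 = 0.6839.
Ratio = 0.9379/0.6839 ≈ 1.37.

1.37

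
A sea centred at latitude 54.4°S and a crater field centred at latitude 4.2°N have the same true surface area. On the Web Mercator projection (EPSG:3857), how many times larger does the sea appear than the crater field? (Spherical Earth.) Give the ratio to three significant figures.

Mercator is conformal with k = sec φ, so areal scale = k² = sec²φ.
At 54.4°: sec²(54.4°) = 1/0.5821² = 2.951.
At 4.2°: sec²(4.2°) = 1/0.9973² = 1.005.
Ratio = 2.951/1.005 = cos²(4.2°)/cos²(54.4°) ≈ 2.94.

2.94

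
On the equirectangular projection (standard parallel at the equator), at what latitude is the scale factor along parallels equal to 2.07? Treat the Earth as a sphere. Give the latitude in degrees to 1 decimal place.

61.1°

Plate carrée: h = 1, k = sec φ along parallels.
sec φ = 2.07  ⇒  cos φ = 0.4831  ⇒  φ ≈ 61.1°.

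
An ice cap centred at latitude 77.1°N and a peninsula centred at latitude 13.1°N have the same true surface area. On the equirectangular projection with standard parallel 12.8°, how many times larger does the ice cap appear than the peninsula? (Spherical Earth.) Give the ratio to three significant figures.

4.36

In the equirectangular projection with standard parallel φ₀ = 12.8° (x = Rλ cos φ₀, y = Rφ), meridians are true-scale (h = 1) and the parallel scale is k = cos φ₀ / cos φ.
Areal scale at 77.1°: h·k = 1.000 × 4.368 = 4.368.
Areal scale at 13.1°: h·k = 1.000 × 1.001 = 1.001.
Ratio = 4.368/1.001 ≈ 4.36.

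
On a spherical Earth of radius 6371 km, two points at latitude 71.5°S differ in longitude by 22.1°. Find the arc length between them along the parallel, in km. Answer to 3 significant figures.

780 km

Arc length along a parallel = R cos φ · Δλ (with Δλ in radians).
= 6371 × cos 71.5° × (22.1° × π/180) = 6371 × 0.3173 × 0.3857 ≈ 780 km.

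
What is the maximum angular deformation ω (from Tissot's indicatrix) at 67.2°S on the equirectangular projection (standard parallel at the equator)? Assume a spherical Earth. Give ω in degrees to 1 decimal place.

52.4°

In the plate carrée (x = Rλ, y = Rφ), meridians are true-scale (h = 1) and parallels are stretched by k = sec φ.
At 67.2°: h = 1.000, k = 2.581; principal scales a = 2.581, b = 1.000.
sin(ω/2) = (a − b)/(a + b) = 1.581/3.581 = 0.4414, so ω = 2 arcsin(0.4414) ≈ 52.4°.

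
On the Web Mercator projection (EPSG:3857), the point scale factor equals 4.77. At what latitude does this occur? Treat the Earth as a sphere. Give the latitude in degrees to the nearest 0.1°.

Mercator scale is k = sec φ = 1/cos φ.
1/cos φ = 4.77  ⇒  cos φ = 0.2096  ⇒  φ = arccos(0.2096) ≈ 77.9°.

77.9°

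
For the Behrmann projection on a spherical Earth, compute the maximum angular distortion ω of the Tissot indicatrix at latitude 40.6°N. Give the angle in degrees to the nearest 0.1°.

15.0°

The Behrmann projection is cylindrical equal-area with φ₀ = 30°. Cylindrical equal-area (φ₀ = 30°): h = cos φ / cos 30° along meridians, k = cos 30° / cos φ along parallels; h·k = 1.
At 40.6°: h = 0.8767, k = 1.141; principal scales a = 1.141, b = 0.8767.
sin(ω/2) = (a − b)/(a + b) = 0.2639/2.017 = 0.1308, so ω = 2 arcsin(0.1308) ≈ 15.0°.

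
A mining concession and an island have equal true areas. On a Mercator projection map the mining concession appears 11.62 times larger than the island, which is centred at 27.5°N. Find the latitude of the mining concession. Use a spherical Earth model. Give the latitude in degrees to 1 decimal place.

On Mercator, (apparent₁)/(apparent₂) = sec²φ₁ / sec²φ₂ when true areas are equal.
cos²φ₂ / cos²φ₁ = 11.62  ⇒  cos φ₁ = cos 27.5° / √11.62 = 0.8870/3.409 = 0.2602.
φ₁ = arccos(0.2602) ≈ 74.9°.

74.9°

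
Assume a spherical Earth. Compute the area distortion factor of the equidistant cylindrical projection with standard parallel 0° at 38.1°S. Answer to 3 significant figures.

In the plate carrée (x = Rλ, y = Rφ), meridians are true-scale (h = 1) and parallels are stretched by k = sec φ.
Areal scale = h·k = 1 × sec φ; at 38.1°, h = 1.000, k = 1.271, so h·k = 1.271.

1.27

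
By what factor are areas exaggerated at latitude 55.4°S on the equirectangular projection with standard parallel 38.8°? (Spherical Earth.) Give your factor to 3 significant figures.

With standard parallel φ₀ = 38.8°, the equirectangular projection gives x = Rλ cos φ₀, y = Rφ, so h = 1 and k = cos 38.8° / cos φ.
Areal scale = h·k = 1 × cos φ₀ / cos φ; at 55.4°, h = 1.000, k = 1.372, so h·k = 1.372.

1.37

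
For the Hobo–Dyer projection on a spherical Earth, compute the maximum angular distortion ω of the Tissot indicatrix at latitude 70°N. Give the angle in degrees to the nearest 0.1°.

Hobo–Dyer is a cylindrical equal-area projection with standard parallels at ±37.5°. Cylindrical equal-area (φ₀ = 37.5°): h = cos φ / cos 37.5° along meridians, k = cos 37.5° / cos φ along parallels; h·k = 1.
At 70°: h = 0.4311, k = 2.320; principal scales a = 2.320, b = 0.4311.
sin(ω/2) = (a − b)/(a + b) = 1.889/2.751 = 0.6865, so ω = 2 arcsin(0.6865) ≈ 86.7°.

86.7°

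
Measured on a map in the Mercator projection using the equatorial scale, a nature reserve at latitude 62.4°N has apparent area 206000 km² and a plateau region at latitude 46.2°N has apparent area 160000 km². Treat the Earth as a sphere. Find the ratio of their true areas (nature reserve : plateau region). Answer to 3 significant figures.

0.577

On Mercator the areal scale is sec²φ, so true area = apparent × cos²φ.
True area of nature reserve: 206000 × cos²(62.4°) = 206000 × 0.2146 = 44220 km².
True area of plateau region: 160000 × cos²(46.2°) = 160000 × 0.4791 = 76650 km².
Ratio = 44220 / 76650 ≈ 0.577.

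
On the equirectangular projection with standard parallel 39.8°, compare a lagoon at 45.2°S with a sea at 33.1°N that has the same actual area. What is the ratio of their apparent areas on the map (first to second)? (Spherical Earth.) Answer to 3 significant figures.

1.19

In the equirectangular projection with standard parallel φ₀ = 39.8° (x = Rλ cos φ₀, y = Rφ), meridians are true-scale (h = 1) and the parallel scale is k = cos φ₀ / cos φ.
Areal scale at 45.2°: h·k = 1.000 × 1.090 = 1.090.
Areal scale at 33.1°: h·k = 1.000 × 0.9171 = 0.9171.
Ratio = 1.090/0.9171 ≈ 1.19.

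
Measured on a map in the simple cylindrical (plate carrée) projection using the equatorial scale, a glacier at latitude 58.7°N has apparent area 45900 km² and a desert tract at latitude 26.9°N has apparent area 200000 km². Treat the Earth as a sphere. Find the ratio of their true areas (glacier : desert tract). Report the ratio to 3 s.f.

0.134

Plate carrée has h = 1 and k = sec φ, giving areal scale sec φ; true area = (apparent area) · cos φ.
True area of glacier: 45900 × cos(58.7°) = 45900 × 0.5195 = 23850 km².
True area of desert tract: 200000 × cos(26.9°) = 200000 × 0.8918 = 178400 km².
Ratio = 23850 / 178400 ≈ 0.134.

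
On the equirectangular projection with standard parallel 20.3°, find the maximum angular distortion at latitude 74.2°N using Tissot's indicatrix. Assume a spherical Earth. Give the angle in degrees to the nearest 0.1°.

66.7°

In the equirectangular projection with standard parallel φ₀ = 20.3° (x = Rλ cos φ₀, y = Rφ), meridians are true-scale (h = 1) and the parallel scale is k = cos φ₀ / cos φ.
At 74.2°: h = 1.000, k = 3.445; principal scales a = 3.445, b = 1.000.
sin(ω/2) = (a − b)/(a + b) = 2.445/4.445 = 0.5500, so ω = 2 arcsin(0.5500) ≈ 66.7°.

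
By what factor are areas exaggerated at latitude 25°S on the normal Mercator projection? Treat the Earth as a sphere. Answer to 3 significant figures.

1.22

The Mercator projection is conformal; its linear scale factor is the same in every direction and equals sec φ = 1/cos φ.
Areal scale = k² = sec²φ = 1/cos²(25°) = 1/0.9063² = 1.217.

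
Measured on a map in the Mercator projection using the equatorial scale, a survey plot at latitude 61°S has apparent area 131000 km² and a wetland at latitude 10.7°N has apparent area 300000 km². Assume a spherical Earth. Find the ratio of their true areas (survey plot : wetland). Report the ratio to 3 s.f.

On Mercator the areal scale is sec²φ, so true area = apparent × cos²φ.
True area of survey plot: 131000 × cos²(61°) = 131000 × 0.2350 = 30790 km².
True area of wetland: 300000 × cos²(10.7°) = 300000 × 0.9655 = 289700 km².
Ratio = 30790 / 289700 ≈ 0.106.

0.106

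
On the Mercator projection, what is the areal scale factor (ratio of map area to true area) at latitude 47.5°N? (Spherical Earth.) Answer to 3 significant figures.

2.19

For Mercator, h = k = sec φ (a conformal cylindrical projection has a single point scale, 1/cos φ).
Areal scale = k² = sec²φ = 1/cos²(47.5°) = 1/0.6756² = 2.191.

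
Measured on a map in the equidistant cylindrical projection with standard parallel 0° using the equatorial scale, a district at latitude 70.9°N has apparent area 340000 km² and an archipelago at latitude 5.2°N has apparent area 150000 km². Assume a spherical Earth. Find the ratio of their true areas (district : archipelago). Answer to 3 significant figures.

0.745

Plate carrée has h = 1 and k = sec φ, giving areal scale sec φ; true area = (apparent area) · cos φ.
True area of district: 340000 × cos(70.9°) = 340000 × 0.3272 = 111300 km².
True area of archipelago: 150000 × cos(5.2°) = 150000 × 0.9959 = 149400 km².
Ratio = 111300 / 149400 ≈ 0.745.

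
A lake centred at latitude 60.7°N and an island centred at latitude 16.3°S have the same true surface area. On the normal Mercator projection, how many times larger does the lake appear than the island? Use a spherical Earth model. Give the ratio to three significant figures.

3.85

Mercator areal scale is sec²φ.
At 60.7°: sec²(60.7°) = 1/0.4894² = 4.175.
At 16.3°: sec²(16.3°) = 1/0.9598² = 1.086.
Ratio = 4.175/1.086 = cos²(16.3°)/cos²(60.7°) ≈ 3.85.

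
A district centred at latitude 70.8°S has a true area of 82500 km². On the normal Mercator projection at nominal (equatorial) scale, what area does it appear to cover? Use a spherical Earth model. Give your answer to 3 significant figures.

763000 km²

The Mercator projection is conformal; its linear scale factor is the same in every direction and equals sec φ = 1/cos φ.
Areal scale = k² = sec²φ = 1/cos²(70.8°) = 1/0.3289² = 9.246.
Apparent area = 82500 × 9.246 ≈ 763000 km².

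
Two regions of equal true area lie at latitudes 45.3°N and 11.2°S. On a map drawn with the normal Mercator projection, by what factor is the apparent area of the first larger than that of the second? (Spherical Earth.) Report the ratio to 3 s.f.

Mercator is conformal with k = sec φ, so areal scale = k² = sec²φ.
At 45.3°: sec²(45.3°) = 1/0.7034² = 2.021.
At 11.2°: sec²(11.2°) = 1/0.9810² = 1.039.
Ratio = 2.021/1.039 = cos²(11.2°)/cos²(45.3°) ≈ 1.94.

1.94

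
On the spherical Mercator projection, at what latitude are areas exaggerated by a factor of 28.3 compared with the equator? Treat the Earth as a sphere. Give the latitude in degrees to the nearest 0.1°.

79.2°

Mercator areal scale is sec²φ.
sec²φ = 28.3  ⇒  cos²φ = 0.03534  ⇒  cos φ = 0.1880.
φ = arccos(0.1880) ≈ 79.2°.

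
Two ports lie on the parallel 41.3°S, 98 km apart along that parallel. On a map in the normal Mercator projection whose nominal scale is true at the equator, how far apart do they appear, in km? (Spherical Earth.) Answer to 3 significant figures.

Mercator is conformal, so the point scale is isotropic: h = k = sec φ = 1/cos φ.
Along the parallel, k = sec 41.3° = 1/0.7513 = 1.331.
Map distance = 98 × 1.331 ≈ 130 km.

130 km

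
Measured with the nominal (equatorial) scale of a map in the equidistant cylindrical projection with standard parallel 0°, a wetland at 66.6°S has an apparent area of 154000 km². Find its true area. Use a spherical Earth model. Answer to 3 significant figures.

61200 km²

Plate carrée maps x = Rλ, y = Rφ. The meridian scale is h = 1 and the parallel scale is k = 1/cos φ = sec φ.
Areal scale = h·k = 1 × sec φ; at 66.6°, h = 1.000, k = 2.518, so h·k = 2.518.
True area = apparent / (areal scale) = 154000 / 2.518 ≈ 61200 km².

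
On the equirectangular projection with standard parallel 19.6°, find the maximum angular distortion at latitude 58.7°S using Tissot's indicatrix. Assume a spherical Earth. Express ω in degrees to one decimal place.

33.6°

In the equirectangular projection with standard parallel φ₀ = 19.6° (x = Rλ cos φ₀, y = Rφ), meridians are true-scale (h = 1) and the parallel scale is k = cos φ₀ / cos φ.
At 58.7°: h = 1.000, k = 1.813; principal scales a = 1.813, b = 1.000.
sin(ω/2) = (a − b)/(a + b) = 0.8133/2.813 = 0.2891, so ω = 2 arcsin(0.2891) ≈ 33.6°.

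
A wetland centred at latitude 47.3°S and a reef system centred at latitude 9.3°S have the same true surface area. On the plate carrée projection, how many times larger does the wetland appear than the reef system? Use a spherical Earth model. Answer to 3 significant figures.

For the equirectangular projection with φ₀ = 0 (plate carrée), h = 1 along meridians and k = sec φ along parallels.
Areal scale at 47.3°: h·k = 1.000 × 1.475 = 1.475.
Areal scale at 9.3°: h·k = 1.000 × 1.013 = 1.013.
Ratio = 1.475/1.013 ≈ 1.46.

1.46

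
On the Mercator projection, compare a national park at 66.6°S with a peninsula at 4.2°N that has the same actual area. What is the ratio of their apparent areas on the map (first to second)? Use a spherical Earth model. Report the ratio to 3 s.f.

Mercator is conformal with k = sec φ, so areal scale = k² = sec²φ.
At 66.6°: sec²(66.6°) = 1/0.3971² = 6.340.
At 4.2°: sec²(4.2°) = 1/0.9973² = 1.005.
Ratio = 6.340/1.005 = cos²(4.2°)/cos²(66.6°) ≈ 6.31.

6.31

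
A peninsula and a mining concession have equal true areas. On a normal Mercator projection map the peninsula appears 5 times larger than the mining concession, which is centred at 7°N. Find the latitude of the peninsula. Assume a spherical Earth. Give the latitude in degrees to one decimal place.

63.6°

For equal true areas on Mercator, apparent areas scale as sec²φ, so the ratio is cos²φ₂ / cos²φ₁.
cos²φ₂ / cos²φ₁ = 5  ⇒  cos φ₁ = cos 7° / √5 = 0.9925/2.236 = 0.4439.
φ₁ = arccos(0.4439) ≈ 63.6°.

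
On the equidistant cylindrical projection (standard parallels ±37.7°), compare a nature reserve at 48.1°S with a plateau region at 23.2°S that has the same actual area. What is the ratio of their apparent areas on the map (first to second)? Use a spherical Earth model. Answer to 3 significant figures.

1.38

In the equirectangular projection with standard parallel φ₀ = 37.7° (x = Rλ cos φ₀, y = Rφ), meridians are true-scale (h = 1) and the parallel scale is k = cos φ₀ / cos φ.
Areal scale at 48.1°: h·k = 1.000 × 1.185 = 1.185.
Areal scale at 23.2°: h·k = 1.000 × 0.8608 = 0.8608.
Ratio = 1.185/0.8608 ≈ 1.38.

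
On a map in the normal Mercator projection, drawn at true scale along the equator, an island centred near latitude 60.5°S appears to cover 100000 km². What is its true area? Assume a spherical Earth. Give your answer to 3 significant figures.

24200 km²

For Mercator, h = k = sec φ (a conformal cylindrical projection has a single point scale, 1/cos φ).
Areal scale = k² = sec²φ = 1/cos²(60.5°) = 1/0.4924² = 4.124.
True area = apparent / (areal scale) = 100000 / 4.124 ≈ 24200 km².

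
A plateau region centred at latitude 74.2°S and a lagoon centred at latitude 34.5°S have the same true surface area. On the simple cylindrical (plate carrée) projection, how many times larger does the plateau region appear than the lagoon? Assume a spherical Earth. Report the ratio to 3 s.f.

For the equirectangular projection with φ₀ = 0 (plate carrée), h = 1 along meridians and k = sec φ along parallels.
Areal scale at 74.2°: h·k = 1.000 × 3.673 = 3.673.
Areal scale at 34.5°: h·k = 1.000 × 1.213 = 1.213.
Ratio = 3.673/1.213 ≈ 3.03.

3.03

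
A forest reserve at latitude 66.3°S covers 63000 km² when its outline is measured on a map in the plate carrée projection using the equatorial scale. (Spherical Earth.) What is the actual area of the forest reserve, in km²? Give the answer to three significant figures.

25300 km²

Plate carrée maps x = Rλ, y = Rφ. The meridian scale is h = 1 and the parallel scale is k = 1/cos φ = sec φ.
Areal scale = h·k = 1 × sec φ; at 66.3°, h = 1.000, k = 2.488, so h·k = 2.488.
True area = apparent / (areal scale) = 63000 / 2.488 ≈ 25300 km².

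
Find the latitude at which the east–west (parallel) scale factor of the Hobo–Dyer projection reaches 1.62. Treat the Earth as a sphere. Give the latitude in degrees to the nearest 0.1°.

60.7°

Hobo–Dyer is a cylindrical equal-area projection with standard parallels at ±37.5°. For cylindrical equal-area with standard parallel φ₀, h = cos φ / cos φ₀ and k = cos φ₀ / cos φ, so h·k = 1.
k = cos φ₀ / cos φ = 1.62  ⇒  cos φ = cos 37.5° / 1.62 = 0.4897.
φ = arccos(0.4897) ≈ 60.7°.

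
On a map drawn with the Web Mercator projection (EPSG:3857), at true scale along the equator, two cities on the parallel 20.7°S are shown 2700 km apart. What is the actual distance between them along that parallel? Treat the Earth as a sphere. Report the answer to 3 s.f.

For Mercator, h = k = sec φ (a conformal cylindrical projection has a single point scale, 1/cos φ).
Along the parallel at 20.7°, map distances are exaggerated by k = sec 20.7° = 1.069.
True distance = 2700 / 1.069 = 2700 × cos 20.7° ≈ 2530 km.

2530 km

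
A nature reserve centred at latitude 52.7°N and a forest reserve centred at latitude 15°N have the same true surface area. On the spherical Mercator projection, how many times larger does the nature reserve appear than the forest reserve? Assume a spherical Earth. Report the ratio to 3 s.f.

2.54

On Mercator, area is exaggerated by sec²φ = 1/cos²φ.
At 52.7°: sec²(52.7°) = 1/0.6060² = 2.723.
At 15°: sec²(15°) = 1/0.9659² = 1.072.
Ratio = 2.723/1.072 = cos²(15°)/cos²(52.7°) ≈ 2.54.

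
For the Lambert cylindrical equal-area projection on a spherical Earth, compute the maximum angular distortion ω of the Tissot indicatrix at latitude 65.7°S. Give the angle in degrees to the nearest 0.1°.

The Lambert cylindrical equal-area projection is the cylindrical equal-area projection with its standard parallel at the equator (φ₀ = 0). A cylindrical equal-area projection with standard parallel φ₀ has meridian scale h = cos φ / cos φ₀ and parallel scale k = cos φ₀ / cos φ (so areas are preserved, h·k = 1).
At 65.7°: h = 0.4115, k = 2.430; principal scales a = 2.430, b = 0.4115.
sin(ω/2) = (a − b)/(a + b) = 2.019/2.842 = 0.7104, so ω = 2 arcsin(0.7104) ≈ 90.5°.

90.5°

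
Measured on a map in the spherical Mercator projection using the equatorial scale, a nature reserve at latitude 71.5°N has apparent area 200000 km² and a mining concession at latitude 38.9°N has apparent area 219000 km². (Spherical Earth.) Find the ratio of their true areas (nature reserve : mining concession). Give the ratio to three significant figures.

Mercator's areal exaggeration is sec²φ; hence true area = (apparent area) · cos²φ.
True area of nature reserve: 200000 × cos²(71.5°) = 200000 × 0.1007 = 20140 km².
True area of mining concession: 219000 × cos²(38.9°) = 219000 × 0.6057 = 132600 km².
Ratio = 20140 / 132600 ≈ 0.152.

0.152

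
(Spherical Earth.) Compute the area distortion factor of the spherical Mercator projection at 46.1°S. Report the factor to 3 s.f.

For Mercator, h = k = sec φ (a conformal cylindrical projection has a single point scale, 1/cos φ).
Areal scale = k² = sec²φ = 1/cos²(46.1°) = 1/0.6934² = 2.080.

2.08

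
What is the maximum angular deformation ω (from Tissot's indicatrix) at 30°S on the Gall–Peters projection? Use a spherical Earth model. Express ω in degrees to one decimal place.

23.1°

Gall–Peters is a cylindrical equal-area projection with standard parallels at ±45°. A cylindrical equal-area projection with standard parallel φ₀ has meridian scale h = cos φ / cos φ₀ and parallel scale k = cos φ₀ / cos φ (so areas are preserved, h·k = 1).
At 30°: h = 1.225, k = 0.8165; principal scales a = 1.225, b = 0.8165.
sin(ω/2) = (a − b)/(a + b) = 0.4082/2.041 = 0.2000, so ω = 2 arcsin(0.2000) ≈ 23.1°.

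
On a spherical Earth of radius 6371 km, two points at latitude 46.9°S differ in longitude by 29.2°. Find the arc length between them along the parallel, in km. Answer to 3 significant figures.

Arc length along a parallel = R cos φ · Δλ (with Δλ in radians).
= 6371 × cos 46.9° × (29.2° × π/180) = 6371 × 0.6833 × 0.5096 ≈ 2220 km.

2220 km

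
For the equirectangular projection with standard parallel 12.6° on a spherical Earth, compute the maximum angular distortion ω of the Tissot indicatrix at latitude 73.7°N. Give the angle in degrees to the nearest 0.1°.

In the equirectangular projection with standard parallel φ₀ = 12.6° (x = Rλ cos φ₀, y = Rφ), meridians are true-scale (h = 1) and the parallel scale is k = cos φ₀ / cos φ.
At 73.7°: h = 1.000, k = 3.477; principal scales a = 3.477, b = 1.000.
sin(ω/2) = (a − b)/(a + b) = 2.477/4.477 = 0.5533, so ω = 2 arcsin(0.5533) ≈ 67.2°.

67.2°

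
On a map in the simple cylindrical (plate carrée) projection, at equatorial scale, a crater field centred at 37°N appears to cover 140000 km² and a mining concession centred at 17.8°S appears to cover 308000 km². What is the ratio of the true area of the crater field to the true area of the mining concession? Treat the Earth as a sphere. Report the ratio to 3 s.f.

Plate carrée has h = 1 and k = sec φ, giving areal scale sec φ; true area = (apparent area) · cos φ.
True area of crater field: 140000 × cos(37°) = 140000 × 0.7986 = 111800 km².
True area of mining concession: 308000 × cos(17.8°) = 308000 × 0.9521 = 293300 km².
Ratio = 111800 / 293300 ≈ 0.381.

0.381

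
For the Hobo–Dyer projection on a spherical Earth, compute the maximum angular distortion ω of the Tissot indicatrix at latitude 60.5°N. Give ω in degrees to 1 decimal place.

52.7°

The Hobo–Dyer projection is cylindrical equal-area with φ₀ = 37.5°. A cylindrical equal-area projection with standard parallel φ₀ has meridian scale h = cos φ / cos φ₀ and parallel scale k = cos φ₀ / cos φ (so areas are preserved, h·k = 1).
At 60.5°: h = 0.6207, k = 1.611; principal scales a = 1.611, b = 0.6207.
sin(ω/2) = (a − b)/(a + b) = 0.9904/2.232 = 0.4438, so ω = 2 arcsin(0.4438) ≈ 52.7°.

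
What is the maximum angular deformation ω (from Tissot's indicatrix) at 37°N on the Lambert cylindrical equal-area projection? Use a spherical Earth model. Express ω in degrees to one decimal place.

25.6°

The Lambert cylindrical equal-area projection is the cylindrical equal-area projection with its standard parallel at the equator (φ₀ = 0). Cylindrical equal-area (φ₀ = 0°): h = cos φ / cos 0° along meridians, k = cos 0° / cos φ along parallels; h·k = 1.
At 37°: h = 0.7986, k = 1.252; principal scales a = 1.252, b = 0.7986.
sin(ω/2) = (a − b)/(a + b) = 0.4535/2.051 = 0.2211, so ω = 2 arcsin(0.2211) ≈ 25.6°.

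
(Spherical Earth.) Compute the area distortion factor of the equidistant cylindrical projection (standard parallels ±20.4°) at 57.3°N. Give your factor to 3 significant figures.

1.73

The equidistant cylindrical projection with φ₀ = 20.4° has h = 1 (meridians true) and k = cos φ₀ / cos φ along parallels.
Areal scale = h·k = 1 × cos φ₀ / cos φ; at 57.3°, h = 1.000, k = 1.735, so h·k = 1.735.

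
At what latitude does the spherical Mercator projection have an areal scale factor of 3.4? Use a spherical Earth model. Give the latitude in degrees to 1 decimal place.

57.2°

Mercator areal scale is sec²φ.
sec²φ = 3.4  ⇒  cos²φ = 0.2941  ⇒  cos φ = 0.5423.
φ = arccos(0.5423) ≈ 57.2°.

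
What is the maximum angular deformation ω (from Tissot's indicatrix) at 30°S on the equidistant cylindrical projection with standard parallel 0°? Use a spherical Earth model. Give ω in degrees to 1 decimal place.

8.2°

In the plate carrée (x = Rλ, y = Rφ), meridians are true-scale (h = 1) and parallels are stretched by k = sec φ.
At 30°: h = 1.000, k = 1.155; principal scales a = 1.155, b = 1.000.
sin(ω/2) = (a − b)/(a + b) = 0.1547/2.155 = 0.07180, so ω = 2 arcsin(0.07180) ≈ 8.2°.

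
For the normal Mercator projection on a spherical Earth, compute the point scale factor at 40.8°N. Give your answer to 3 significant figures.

1.32

The Mercator projection is conformal; its linear scale factor is the same in every direction and equals sec φ = 1/cos φ.
k = 1/cos 40.8° = 1/0.7570 = 1.321.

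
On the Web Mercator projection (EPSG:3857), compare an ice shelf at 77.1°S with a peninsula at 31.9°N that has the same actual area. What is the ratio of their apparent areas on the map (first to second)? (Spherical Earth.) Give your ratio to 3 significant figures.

14.5

On Mercator, area is exaggerated by sec²φ = 1/cos²φ.
At 77.1°: sec²(77.1°) = 1/0.2233² = 20.06.
At 31.9°: sec²(31.9°) = 1/0.8490² = 1.387.
Ratio = 20.06/1.387 = cos²(31.9°)/cos²(77.1°) ≈ 14.5.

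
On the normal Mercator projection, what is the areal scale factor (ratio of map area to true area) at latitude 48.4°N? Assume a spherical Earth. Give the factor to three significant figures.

The Mercator projection is conformal; its linear scale factor is the same in every direction and equals sec φ = 1/cos φ.
Areal scale = k² = sec²φ = 1/cos²(48.4°) = 1/0.6639² = 2.269.

2.27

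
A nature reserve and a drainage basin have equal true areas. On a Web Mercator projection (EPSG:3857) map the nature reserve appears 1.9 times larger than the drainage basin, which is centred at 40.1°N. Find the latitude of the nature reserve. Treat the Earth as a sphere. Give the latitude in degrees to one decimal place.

On Mercator, (apparent₁)/(apparent₂) = sec²φ₁ / sec²φ₂ when true areas are equal.
cos²φ₂ / cos²φ₁ = 1.9  ⇒  cos φ₁ = cos 40.1° / √1.9 = 0.7649/1.378 = 0.5549.
φ₁ = arccos(0.5549) ≈ 56.3°.

56.3°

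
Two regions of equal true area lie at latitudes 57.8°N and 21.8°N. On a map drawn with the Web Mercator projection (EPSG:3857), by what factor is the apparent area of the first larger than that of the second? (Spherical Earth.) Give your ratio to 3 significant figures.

3.04

Mercator areal scale is sec²φ.
At 57.8°: sec²(57.8°) = 1/0.5329² = 3.522.
At 21.8°: sec²(21.8°) = 1/0.9285² = 1.160.
Ratio = 3.522/1.160 = cos²(21.8°)/cos²(57.8°) ≈ 3.04.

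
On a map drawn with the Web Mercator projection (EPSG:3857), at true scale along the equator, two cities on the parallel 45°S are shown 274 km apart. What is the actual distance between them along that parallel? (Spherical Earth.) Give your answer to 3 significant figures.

194 km

The Mercator projection is conformal; its linear scale factor is the same in every direction and equals sec φ = 1/cos φ.
Along the parallel at 45°, map distances are exaggerated by k = sec 45° = 1.414.
True distance = 274 / 1.414 = 274 × cos 45° ≈ 194 km.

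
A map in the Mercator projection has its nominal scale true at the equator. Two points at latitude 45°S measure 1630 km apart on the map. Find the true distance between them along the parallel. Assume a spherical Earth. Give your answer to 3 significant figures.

Mercator is conformal, so the point scale is isotropic: h = k = sec φ = 1/cos φ.
Along the parallel at 45°, map distances are exaggerated by k = sec 45° = 1.414.
True distance = 1630 / 1.414 = 1630 × cos 45° ≈ 1150 km.

1150 km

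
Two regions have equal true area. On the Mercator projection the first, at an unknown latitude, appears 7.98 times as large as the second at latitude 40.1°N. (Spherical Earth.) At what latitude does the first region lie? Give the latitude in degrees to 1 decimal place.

For equal true areas on Mercator, apparent areas scale as sec²φ, so the ratio is cos²φ₂ / cos²φ₁.
cos²φ₂ / cos²φ₁ = 7.98  ⇒  cos φ₁ = cos 40.1° / √7.98 = 0.7649/2.825 = 0.2708.
φ₁ = arccos(0.2708) ≈ 74.3°.

74.3°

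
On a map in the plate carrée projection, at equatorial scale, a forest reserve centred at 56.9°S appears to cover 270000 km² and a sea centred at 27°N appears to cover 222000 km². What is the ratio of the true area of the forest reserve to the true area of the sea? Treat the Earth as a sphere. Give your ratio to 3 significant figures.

On the plate carrée, areal scale = h·k = 1 × sec φ, so true area = apparent × cos φ.
True area of forest reserve: 270000 × cos(56.9°) = 270000 × 0.5461 = 147400 km².
True area of sea: 222000 × cos(27°) = 222000 × 0.8910 = 197800 km².
Ratio = 147400 / 197800 ≈ 0.745.

0.745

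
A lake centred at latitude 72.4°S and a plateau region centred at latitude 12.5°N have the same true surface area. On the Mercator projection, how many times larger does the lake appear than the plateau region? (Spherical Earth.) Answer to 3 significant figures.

On Mercator, area is exaggerated by sec²φ = 1/cos²φ.
At 72.4°: sec²(72.4°) = 1/0.3024² = 10.94.
At 12.5°: sec²(12.5°) = 1/0.9763² = 1.049.
Ratio = 10.94/1.049 = cos²(12.5°)/cos²(72.4°) ≈ 10.4.

10.4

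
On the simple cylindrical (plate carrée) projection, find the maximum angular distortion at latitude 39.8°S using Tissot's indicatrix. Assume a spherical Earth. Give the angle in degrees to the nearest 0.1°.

15.1°

For the equirectangular projection with φ₀ = 0 (plate carrée), h = 1 along meridians and k = sec φ along parallels.
At 39.8°: h = 1.000, k = 1.302; principal scales a = 1.302, b = 1.000.
sin(ω/2) = (a − b)/(a + b) = 0.3016/2.302 = 0.1310, so ω = 2 arcsin(0.1310) ≈ 15.1°.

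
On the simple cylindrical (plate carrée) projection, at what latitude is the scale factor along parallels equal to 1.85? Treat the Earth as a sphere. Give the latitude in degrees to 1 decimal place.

57.3°

Plate carrée: h = 1, k = sec φ along parallels.
sec φ = 1.85  ⇒  cos φ = 0.5405  ⇒  φ ≈ 57.3°.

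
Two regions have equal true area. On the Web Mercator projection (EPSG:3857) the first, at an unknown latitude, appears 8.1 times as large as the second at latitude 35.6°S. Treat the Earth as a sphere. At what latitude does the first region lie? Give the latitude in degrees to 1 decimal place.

Mercator areal scale is sec²φ, so apparent-area ratio = sec²φ₁ / sec²φ₂ = cos²φ₂ / cos²φ₁.
cos²φ₂ / cos²φ₁ = 8.1  ⇒  cos φ₁ = cos 35.6° / √8.1 = 0.8131/2.846 = 0.2857.
φ₁ = arccos(0.2857) ≈ 73.4°.

73.4°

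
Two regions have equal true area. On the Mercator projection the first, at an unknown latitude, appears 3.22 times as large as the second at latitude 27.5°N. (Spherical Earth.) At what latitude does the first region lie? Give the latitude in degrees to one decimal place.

For equal true areas on Mercator, apparent areas scale as sec²φ, so the ratio is cos²φ₂ / cos²φ₁.
cos²φ₂ / cos²φ₁ = 3.22  ⇒  cos φ₁ = cos 27.5° / √3.22 = 0.8870/1.794 = 0.4943.
φ₁ = arccos(0.4943) ≈ 60.4°.

60.4°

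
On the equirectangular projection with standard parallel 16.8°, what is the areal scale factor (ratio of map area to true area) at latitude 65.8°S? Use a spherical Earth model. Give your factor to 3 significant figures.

The equidistant cylindrical projection with φ₀ = 16.8° has h = 1 (meridians true) and k = cos φ₀ / cos φ along parallels.
Areal scale = h·k = 1 × cos φ₀ / cos φ; at 65.8°, h = 1.000, k = 2.335, so h·k = 2.335.

2.34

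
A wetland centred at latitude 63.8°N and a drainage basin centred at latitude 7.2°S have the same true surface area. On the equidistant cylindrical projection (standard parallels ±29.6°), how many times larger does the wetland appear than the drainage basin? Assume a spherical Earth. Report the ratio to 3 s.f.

The equidistant cylindrical projection with φ₀ = 29.6° has h = 1 (meridians true) and k = cos φ₀ / cos φ along parallels.
Areal scale at 63.8°: h·k = 1.000 × 1.969 = 1.969.
Areal scale at 7.2°: h·k = 1.000 × 0.8764 = 0.8764.
Ratio = 1.969/0.8764 ≈ 2.25.

2.25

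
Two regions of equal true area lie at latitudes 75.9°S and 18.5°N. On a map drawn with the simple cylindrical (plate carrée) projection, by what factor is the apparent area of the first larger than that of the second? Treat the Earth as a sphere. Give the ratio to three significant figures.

3.89

For the equirectangular projection with φ₀ = 0 (plate carrée), h = 1 along meridians and k = sec φ along parallels.
Areal scale at 75.9°: h·k = 1.000 × 4.105 = 4.105.
Areal scale at 18.5°: h·k = 1.000 × 1.054 = 1.054.
Ratio = 4.105/1.054 ≈ 3.89.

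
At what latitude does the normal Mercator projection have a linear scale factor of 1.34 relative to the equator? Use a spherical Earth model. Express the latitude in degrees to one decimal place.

41.7°

Mercator scale is k = sec φ = 1/cos φ.
1/cos φ = 1.34  ⇒  cos φ = 0.7463  ⇒  φ = arccos(0.7463) ≈ 41.7°.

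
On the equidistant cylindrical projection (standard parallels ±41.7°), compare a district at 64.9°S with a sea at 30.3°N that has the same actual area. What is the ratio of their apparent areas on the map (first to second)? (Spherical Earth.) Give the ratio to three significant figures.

With standard parallel φ₀ = 41.7°, the equirectangular projection gives x = Rλ cos φ₀, y = Rφ, so h = 1 and k = cos 41.7° / cos φ.
Areal scale at 64.9°: h·k = 1.000 × 1.760 = 1.760.
Areal scale at 30.3°: h·k = 1.000 × 0.8648 = 0.8648.
Ratio = 1.760/0.8648 ≈ 2.04.

2.04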